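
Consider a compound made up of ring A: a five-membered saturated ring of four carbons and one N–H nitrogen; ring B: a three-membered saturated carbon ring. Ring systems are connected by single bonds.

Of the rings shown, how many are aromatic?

Ring A has only sp³ atoms, so it is not fully conjugated — not aromatic (pyrrolidine).
Ring B has only sp³ atoms, so it is not fully conjugated — not aromatic (cyclopropane).
No ring is aromatic. Total: 0.

0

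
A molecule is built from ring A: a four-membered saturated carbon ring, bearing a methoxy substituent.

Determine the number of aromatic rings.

0

Ring A has only sp³ atoms, so it is not fully conjugated — not aromatic (cyclobutane).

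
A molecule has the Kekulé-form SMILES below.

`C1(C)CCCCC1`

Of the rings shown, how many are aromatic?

0

The SMILES encodes a six-membered saturated carbon ring.
The 6-membered ring has only sp³ atoms, so it is not fully conjugated — not aromatic (cyclohexane).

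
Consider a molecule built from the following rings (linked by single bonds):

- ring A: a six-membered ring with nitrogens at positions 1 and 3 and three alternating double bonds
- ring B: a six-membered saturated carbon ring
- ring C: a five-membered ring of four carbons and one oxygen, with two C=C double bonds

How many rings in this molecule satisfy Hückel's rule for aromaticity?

2

Ring A is planar and fully conjugated; 3 ring double bonds give 6 π electrons. 6 = 4(1)+2, so ring A is aromatic (pyrimidine).
Ring B has only sp³ atoms, so it is not fully conjugated — not aromatic (cyclohexane).
Ring C has a continuous p-orbital overlap around the ring; 2 ring double bonds (4 π electrons) plus a heteroatom lone pair (2) give 6 π electrons. That satisfies 4n+2 with n=1, so ring C is aromatic (furan).
Aromatic: A, C. Total: 2.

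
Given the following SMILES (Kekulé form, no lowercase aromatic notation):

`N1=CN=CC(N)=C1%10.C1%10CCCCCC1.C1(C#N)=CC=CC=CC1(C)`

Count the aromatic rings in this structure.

1

The SMILES encodes a six-membered ring with nitrogens at positions 1 and 3 and three alternating double bonds; a seven-membered saturated carbon ring; a seven-membered carbon ring with three C=C double bonds and one sp³ carbon.
The 6-membered ring with two nitrogens (1,3) has a continuous p-orbital overlap around the ring; 3 ring double bonds give 6 π electrons. That satisfies 4n+2 with n=1, so it is aromatic (pyrimidine).
The 7-membered ring has only sp³ atoms, so it is not fully conjugated — not aromatic (cycloheptane).
The second 7-membered ring has one sp³ carbon, so it is not fully conjugated — not aromatic (cycloheptatriene).
1 of the 3 rings is aromatic. Total: 1.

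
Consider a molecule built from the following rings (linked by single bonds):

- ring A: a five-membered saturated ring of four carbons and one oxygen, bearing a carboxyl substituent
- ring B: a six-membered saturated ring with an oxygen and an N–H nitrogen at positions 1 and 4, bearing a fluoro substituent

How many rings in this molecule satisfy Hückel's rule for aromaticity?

Ring A has only sp³ atoms, so it is not fully conjugated — not aromatic (tetrahydrofuran).
Ring B has only sp³ atoms, so it is not fully conjugated — not aromatic (morpholine).
No ring is aromatic. Total: 0.

0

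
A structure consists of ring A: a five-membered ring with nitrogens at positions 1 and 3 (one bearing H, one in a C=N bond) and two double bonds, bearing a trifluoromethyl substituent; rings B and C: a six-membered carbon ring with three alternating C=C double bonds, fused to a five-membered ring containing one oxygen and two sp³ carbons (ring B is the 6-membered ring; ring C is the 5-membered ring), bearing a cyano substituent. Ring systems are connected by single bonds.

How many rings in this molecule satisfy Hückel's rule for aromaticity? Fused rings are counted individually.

Ring A is fully conjugated (every ring atom contributes a p orbital); 2 ring double bonds (4 π electrons) plus a heteroatom lone pair (2) give 6 π electrons. Since 6 = 4n+2 (n=1), ring A is aromatic (imidazole).
Ring B has a continuous p-orbital overlap around the ring; 3 ring double bonds give 6 π electrons. 6 = 4(1)+2, so ring B is aromatic (benzene ring).
Ring C has two sp³ carbons, so it is not fully conjugated — not aromatic (oxolane ring).
Aromatic: A, B. Total: 2.

2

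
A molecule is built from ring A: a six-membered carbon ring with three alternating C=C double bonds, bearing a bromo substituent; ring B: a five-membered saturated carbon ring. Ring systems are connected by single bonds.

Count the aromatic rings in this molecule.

Ring A is fully conjugated (every ring atom contributes a p orbital); 3 ring double bonds give 6 π electrons. 6 = 4(1)+2, so ring A is aromatic (benzene).
Ring B has only sp³ atoms, so it is not fully conjugated — not aromatic (cyclopentane).
Aromatic: A. Total: 1.

1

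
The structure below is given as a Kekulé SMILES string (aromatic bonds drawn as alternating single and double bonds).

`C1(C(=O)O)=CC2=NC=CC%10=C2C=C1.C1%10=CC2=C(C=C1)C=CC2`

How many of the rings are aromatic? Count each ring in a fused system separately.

The SMILES encodes two fused six-membered rings, each with three alternating double bonds; one ring is all carbon and the other has one ring nitrogen; a six-membered carbon ring with three alternating C=C double bonds, fused to a five-membered carbon ring containing one C=C double bond and one sp³ carbon.
The fused 6/6-membered bicyclic (with one nitrogen) is a single π system with 10 sp² atoms and 10 π electrons from ring double bonds. 10 = 4(2)+2, so the system is aromatic and both rings count as aromatic (quinoline).
The 6-membered ring is planar and fully conjugated; 3 ring double bonds give 6 π electrons. 6 = 4(1)+2, so it is aromatic (benzene ring).
The 5-membered ring has one sp³ carbon, so it is not fully conjugated — not aromatic (cyclopentene ring).
3 of the 4 rings are aromatic. Total: 3.

3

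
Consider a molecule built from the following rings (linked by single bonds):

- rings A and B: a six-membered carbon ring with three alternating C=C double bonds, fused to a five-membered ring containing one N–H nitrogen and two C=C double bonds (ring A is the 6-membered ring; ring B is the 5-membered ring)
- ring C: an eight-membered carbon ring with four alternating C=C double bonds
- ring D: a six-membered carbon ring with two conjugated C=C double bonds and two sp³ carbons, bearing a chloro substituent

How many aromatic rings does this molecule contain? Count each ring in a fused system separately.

2

Rings A and B form a fused bicyclic system (with one N–H) with 9 sp² atoms and 10 π electrons from ring double bonds plus a heteroatom lone pair. 10 = 4(2)+2, so the system is aromatic and both rings count as aromatic (indole).
Ring C has only sp² ring atoms; a planar conformation would have a fully conjugated π system of 8 electrons. But 8 = 4(2), which is 4n not 4n+2, so ring C is not aromatic (cyclooctatetraene) — cyclooctatetraene distorts into a non-planar tub to avoid antiaromaticity.
Ring D has two sp³ carbons, so it is not fully conjugated — not aromatic (1,3-cyclohexadiene).
Aromatic: A, B. Total: 2.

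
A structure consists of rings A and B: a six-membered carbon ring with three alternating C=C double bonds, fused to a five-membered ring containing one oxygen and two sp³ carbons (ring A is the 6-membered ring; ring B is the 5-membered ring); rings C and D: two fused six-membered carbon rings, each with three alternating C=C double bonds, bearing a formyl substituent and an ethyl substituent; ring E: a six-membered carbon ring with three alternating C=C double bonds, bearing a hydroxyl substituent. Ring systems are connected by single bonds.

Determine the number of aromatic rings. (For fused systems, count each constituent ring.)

Ring A is fully conjugated (every ring atom contributes a p orbital); 3 ring double bonds give 6 π electrons. 6 = 4(1)+2, so ring A is aromatic (benzene ring).
Ring B has two sp³ carbons, so it is not fully conjugated — not aromatic (oxolane ring).
Rings C and D form a fused bicyclic system with 10 sp² atoms and 10 π electrons from ring double bonds. 10 = 4(2)+2, so the system is aromatic and both rings count as aromatic (naphthalene).
Ring E is fully conjugated (every ring atom contributes a p orbital); 3 ring double bonds give 6 π electrons. That satisfies 4n+2 with n=1, so ring E is aromatic (benzene).
Aromatic: A, C, D, E. Total: 4.

4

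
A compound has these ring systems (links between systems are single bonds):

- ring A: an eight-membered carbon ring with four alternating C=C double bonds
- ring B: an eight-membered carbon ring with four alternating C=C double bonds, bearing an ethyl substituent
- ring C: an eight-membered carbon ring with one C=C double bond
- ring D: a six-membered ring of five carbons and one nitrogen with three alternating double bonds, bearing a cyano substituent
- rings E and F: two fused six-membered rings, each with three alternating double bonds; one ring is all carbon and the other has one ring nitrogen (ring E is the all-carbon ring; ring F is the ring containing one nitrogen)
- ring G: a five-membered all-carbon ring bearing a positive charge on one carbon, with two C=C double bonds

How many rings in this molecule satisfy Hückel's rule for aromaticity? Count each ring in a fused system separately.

3

Ring A has only sp² ring atoms; a planar conformation would have a fully conjugated π system of 8 electrons. But 8 = 4(2), which is 4n not 4n+2, so ring A is not aromatic (cyclooctatetraene) — cyclooctatetraene distorts into a non-planar tub to avoid antiaromaticity.
Ring B has only sp² ring atoms; a planar conformation would have a fully conjugated π system of 8 electrons. But 8 = 4(2), which is 4n not 4n+2, so ring B is not aromatic (cyclooctatetraene) — cyclooctatetraene distorts into a non-planar tub to avoid antiaromaticity.
Ring C has six sp³ carbons, so it is not fully conjugated — not aromatic (cyclooctene).
Ring D is planar and fully conjugated; 3 ring double bonds give 6 π electrons. Since 6 = 4n+2 (n=1), ring D is aromatic (pyridine).
Rings E and F form a fused bicyclic system (with one nitrogen) with 10 sp² atoms and 10 π electrons from ring double bonds. 10 = 4(2)+2, so the system is aromatic and both rings count as aromatic (quinoline).
Ring G has only sp² ring atoms; a planar conformation would have a fully conjugated π system of 4 electrons. But 4 = 4(1), which is 4n not 4n+2, so ring G is not aromatic (cyclopentadienyl cation).
Aromatic: D, E, F. Total: 3.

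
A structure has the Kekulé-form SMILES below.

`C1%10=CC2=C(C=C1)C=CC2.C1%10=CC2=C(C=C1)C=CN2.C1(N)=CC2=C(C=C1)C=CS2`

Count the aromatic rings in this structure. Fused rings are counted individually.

The SMILES encodes a six-membered carbon ring with three alternating C=C double bonds, fused to a five-membered carbon ring containing one C=C double bond and one sp³ carbon; a six-membered carbon ring with three alternating C=C double bonds, fused to a five-membered ring containing one N–H nitrogen and two C=C double bonds; a six-membered carbon ring with three alternating C=C double bonds, fused to a five-membered ring containing one sulfur and two C=C double bonds.
The 6-membered ring is fully conjugated (every ring atom contributes a p orbital); 3 ring double bonds give 6 π electrons. That satisfies 4n+2 with n=1, so it is aromatic (benzene ring).
The 5-membered ring has one sp³ carbon, so it is not fully conjugated — not aromatic (cyclopentene ring).
The fused 6/5-membered bicyclic (with one N–H) is a single π system with 9 sp² atoms and 10 π electrons from ring double bonds plus a heteroatom lone pair. 10 = 4(2)+2, so the system is aromatic and both rings count as aromatic (indole).
The fused 6/5-membered bicyclic (with one sulfur) is a single π system with 9 sp² atoms and 10 π electrons from ring double bonds plus a heteroatom lone pair. 10 = 4(2)+2, so the system is aromatic and both rings count as aromatic (benzothiophene).
5 of the 6 rings are aromatic. Total: 5.

5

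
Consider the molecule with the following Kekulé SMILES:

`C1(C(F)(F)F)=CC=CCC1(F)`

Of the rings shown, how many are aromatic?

0

The SMILES encodes a six-membered carbon ring with two conjugated C=C double bonds and two sp³ carbons.
The 6-membered ring has two sp³ carbons, so it is not fully conjugated — not aromatic (1,3-cyclohexadiene).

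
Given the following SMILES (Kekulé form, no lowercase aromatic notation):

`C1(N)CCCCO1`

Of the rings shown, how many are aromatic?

The SMILES encodes a six-membered saturated ring of five carbons and one oxygen.
The 6-membered ring with one oxygen has only sp³ atoms, so it is not fully conjugated — not aromatic (tetrahydropyran).

0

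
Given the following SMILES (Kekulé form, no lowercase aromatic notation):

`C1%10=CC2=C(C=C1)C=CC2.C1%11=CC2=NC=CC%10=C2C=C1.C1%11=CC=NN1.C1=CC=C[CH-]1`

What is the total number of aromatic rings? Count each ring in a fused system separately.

5

The SMILES encodes a six-membered carbon ring with three alternating C=C double bonds, fused to a five-membered carbon ring containing one C=C double bond and one sp³ carbon; two fused six-membered rings, each with three alternating double bonds; one ring is all carbon and the other has one ring nitrogen; a five-membered ring with two adjacent nitrogens (one bearing H, one in a double bond) and two double bonds; a five-membered all-carbon ring bearing a negative charge on one carbon, with two C=C double bonds.
The 6-membered ring has a continuous p-orbital overlap around the ring; 3 ring double bonds give 6 π electrons. 6 = 4(1)+2, so it is aromatic (benzene ring).
The 5-membered ring has one sp³ carbon, so it is not fully conjugated — not aromatic (cyclopentene ring).
The fused 6/6-membered bicyclic (with one nitrogen) is a single π system with 10 sp² atoms and 10 π electrons from ring double bonds. 10 = 4(2)+2, so the system is aromatic and both rings count as aromatic (quinoline).
The 5-membered ring with two adjacent nitrogens (one N–H, one =N–) has a continuous p-orbital overlap around the ring; 2 ring double bonds (4 π electrons) plus a heteroatom lone pair (2) give 6 π electrons. Since 6 = 4n+2 (n=1), it is aromatic (pyrazole).
The second 5-membered ring has a continuous p-orbital overlap around the ring; 2 ring double bonds (4 π electrons) plus the carbanion lone pair (2) give 6 π electrons. 6 = 4(1)+2, so it is aromatic (cyclopentadienyl anion).
5 of the 6 rings are aromatic. Total: 5.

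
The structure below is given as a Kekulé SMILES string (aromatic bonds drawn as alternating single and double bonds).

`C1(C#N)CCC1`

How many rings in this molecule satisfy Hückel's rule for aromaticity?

The SMILES encodes a four-membered saturated carbon ring.
The 4-membered ring has only sp³ atoms, so it is not fully conjugated — not aromatic (cyclobutane).

0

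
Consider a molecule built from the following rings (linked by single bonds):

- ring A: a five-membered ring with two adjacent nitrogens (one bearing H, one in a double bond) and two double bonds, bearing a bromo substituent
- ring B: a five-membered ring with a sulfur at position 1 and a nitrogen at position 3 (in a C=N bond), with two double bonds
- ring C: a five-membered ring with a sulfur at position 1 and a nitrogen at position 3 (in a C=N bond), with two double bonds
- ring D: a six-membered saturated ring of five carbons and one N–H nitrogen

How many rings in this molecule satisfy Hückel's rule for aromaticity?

Ring A is planar and fully conjugated; 2 ring double bonds (4 π electrons) plus a heteroatom lone pair (2) give 6 π electrons. That satisfies 4n+2 with n=1, so ring A is aromatic (pyrazole).
Ring B is fully conjugated (every ring atom contributes a p orbital); 2 ring double bonds (4 π electrons) plus a heteroatom lone pair (2) give 6 π electrons. Since 6 = 4n+2 (n=1), ring B is aromatic (thiazole).
Ring C is planar and fully conjugated; 2 ring double bonds (4 π electrons) plus a heteroatom lone pair (2) give 6 π electrons. That satisfies 4n+2 with n=1, so ring C is aromatic (thiazole).
Ring D has only sp³ atoms, so it is not fully conjugated — not aromatic (piperidine).
Aromatic: A, B, C. Total: 3.

3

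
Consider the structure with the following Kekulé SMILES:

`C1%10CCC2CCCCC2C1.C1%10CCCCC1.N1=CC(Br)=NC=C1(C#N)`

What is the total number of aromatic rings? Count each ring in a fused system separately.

1

The SMILES encodes two fused six-membered saturated carbon rings; a six-membered saturated carbon ring; a six-membered ring with nitrogens at positions 1 and 4 and three alternating double bonds.
The 6-membered ring has only sp³ atoms, so it is not fully conjugated — not aromatic (cyclohexane ring).
The second 6-membered ring has only sp³ atoms, so it is not fully conjugated — not aromatic (cyclohexane ring).
The third 6-membered ring has only sp³ atoms, so it is not fully conjugated — not aromatic (cyclohexane).
The 6-membered ring with two nitrogens (1,4) is fully conjugated (every ring atom contributes a p orbital); 3 ring double bonds give 6 π electrons. Since 6 = 4n+2 (n=1), it is aromatic (pyrazine).
1 of the 4 rings is aromatic. Total: 1.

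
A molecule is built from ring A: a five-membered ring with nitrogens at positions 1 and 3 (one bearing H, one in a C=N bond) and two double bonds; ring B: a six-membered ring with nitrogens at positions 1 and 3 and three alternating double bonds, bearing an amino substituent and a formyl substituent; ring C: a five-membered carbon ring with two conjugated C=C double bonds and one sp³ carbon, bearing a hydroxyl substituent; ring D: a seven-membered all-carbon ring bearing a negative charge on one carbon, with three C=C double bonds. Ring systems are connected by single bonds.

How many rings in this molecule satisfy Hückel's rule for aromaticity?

Ring A is fully conjugated (every ring atom contributes a p orbital); 2 ring double bonds (4 π electrons) plus a heteroatom lone pair (2) give 6 π electrons. 6 = 4(1)+2, so ring A is aromatic (imidazole).
Ring B has a continuous p-orbital overlap around the ring; 3 ring double bonds give 6 π electrons. 6 = 4(1)+2, so ring B is aromatic (pyrimidine).
Ring C has one sp³ carbon, so it is not fully conjugated — not aromatic (cyclopentadiene).
Ring D has only sp² ring atoms; a planar conformation would have a fully conjugated π system of 8 electrons. But 8 = 4(2), which is 4n not 4n+2, so ring D is not aromatic (cycloheptatrienyl anion).
Aromatic: A, B. Total: 2.

2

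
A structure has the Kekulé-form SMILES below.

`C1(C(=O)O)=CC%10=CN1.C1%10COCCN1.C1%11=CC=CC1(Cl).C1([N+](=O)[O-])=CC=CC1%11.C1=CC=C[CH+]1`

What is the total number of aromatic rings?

1

The SMILES encodes a five-membered ring of four carbons and one nitrogen bearing a hydrogen, with two C=C double bonds; a six-membered saturated ring with an oxygen and an N–H nitrogen at positions 1 and 4; a five-membered carbon ring with two conjugated C=C double bonds and one sp³ carbon; a five-membered carbon ring with two conjugated C=C double bonds and one sp³ carbon; a five-membered all-carbon ring bearing a positive charge on one carbon, with two C=C double bonds.
The 5-membered ring with one N–H has a continuous p-orbital overlap around the ring; 2 ring double bonds (4 π electrons) plus a heteroatom lone pair (2) give 6 π electrons. That satisfies 4n+2 with n=1, so it is aromatic (pyrrole).
The 6-membered ring with one oxygen and one N–H (1,4) has only sp³ atoms, so it is not fully conjugated — not aromatic (morpholine).
The 5-membered ring has one sp³ carbon, so it is not fully conjugated — not aromatic (cyclopentadiene).
The second 5-membered ring has one sp³ carbon, so it is not fully conjugated — not aromatic (cyclopentadiene).
The third 5-membered ring has only sp² ring atoms; a planar conformation would have a fully conjugated π system of 4 electrons. But 4 = 4(1), which is 4n not 4n+2, so it is not aromatic (cyclopentadienyl cation).
1 of the 5 rings is aromatic. Total: 1.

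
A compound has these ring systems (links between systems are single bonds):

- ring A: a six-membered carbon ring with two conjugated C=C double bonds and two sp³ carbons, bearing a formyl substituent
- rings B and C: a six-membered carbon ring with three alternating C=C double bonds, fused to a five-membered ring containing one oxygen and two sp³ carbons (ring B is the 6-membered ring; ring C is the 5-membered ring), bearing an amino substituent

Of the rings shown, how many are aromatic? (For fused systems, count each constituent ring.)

Ring A has two sp³ carbons, so it is not fully conjugated — not aromatic (1,3-cyclohexadiene).
Ring B is planar and fully conjugated; 3 ring double bonds give 6 π electrons. Since 6 = 4n+2 (n=1), ring B is aromatic (benzene ring).
Ring C has two sp³ carbons, so it is not fully conjugated — not aromatic (oxolane ring).
Aromatic: B. Total: 1.

1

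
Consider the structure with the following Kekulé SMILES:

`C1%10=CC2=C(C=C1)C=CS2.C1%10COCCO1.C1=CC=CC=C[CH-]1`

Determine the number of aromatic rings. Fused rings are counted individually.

The SMILES encodes a six-membered carbon ring with three alternating C=C double bonds, fused to a five-membered ring containing one sulfur and two C=C double bonds; a six-membered saturated ring with oxygens at positions 1 and 4; a seven-membered all-carbon ring bearing a negative charge on one carbon, with three C=C double bonds.
The fused 6/5-membered bicyclic (with one sulfur) is a single π system with 9 sp² atoms and 10 π electrons from ring double bonds plus a heteroatom lone pair. 10 = 4(2)+2, so the system is aromatic and both rings count as aromatic (benzothiophene).
The 6-membered ring with two oxygens (1,4) has only sp³ atoms, so it is not fully conjugated — not aromatic (1,4-dioxane).
The 7-membered ring has only sp² ring atoms; a planar conformation would have a fully conjugated π system of 8 electrons. But 8 = 4(2), which is 4n not 4n+2, so it is not aromatic (cycloheptatrienyl anion).
2 of the 4 rings are aromatic. Total: 2.

2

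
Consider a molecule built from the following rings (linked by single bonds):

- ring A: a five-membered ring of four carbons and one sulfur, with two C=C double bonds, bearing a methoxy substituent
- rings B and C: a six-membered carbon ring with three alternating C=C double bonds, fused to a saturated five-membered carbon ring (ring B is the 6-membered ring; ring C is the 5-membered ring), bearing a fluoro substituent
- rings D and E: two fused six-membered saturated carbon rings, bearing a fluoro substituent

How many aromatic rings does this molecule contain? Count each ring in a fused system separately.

2

Ring A is planar and fully conjugated; 2 ring double bonds (4 π electrons) plus a heteroatom lone pair (2) give 6 π electrons. 6 = 4(1)+2, so ring A is aromatic (thiophene).
Ring B has a continuous p-orbital overlap around the ring; 3 ring double bonds give 6 π electrons. 6 = 4(1)+2, so ring B is aromatic (benzene ring).
Ring C has three sp³ carbons, so it is not fully conjugated — not aromatic (cyclopentane ring).
Ring D has only sp³ atoms, so it is not fully conjugated — not aromatic (cyclohexane ring).
Ring E has only sp³ atoms, so it is not fully conjugated — not aromatic (cyclohexane ring).
Aromatic: A, B. Total: 2.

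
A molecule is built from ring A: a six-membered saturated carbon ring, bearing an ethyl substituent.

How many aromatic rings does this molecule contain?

Ring A has only sp³ atoms, so it is not fully conjugated — not aromatic (cyclohexane).

0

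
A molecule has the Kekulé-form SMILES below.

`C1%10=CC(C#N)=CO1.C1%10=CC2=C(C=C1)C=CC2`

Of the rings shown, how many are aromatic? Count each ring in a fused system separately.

The SMILES encodes a five-membered ring of four carbons and one oxygen, with two C=C double bonds; a six-membered carbon ring with three alternating C=C double bonds, fused to a five-membered carbon ring containing one C=C double bond and one sp³ carbon.
The 5-membered ring with one oxygen is fully conjugated (every ring atom contributes a p orbital); 2 ring double bonds (4 π electrons) plus a heteroatom lone pair (2) give 6 π electrons. 6 = 4(1)+2, so it is aromatic (furan).
The 6-membered ring is planar and fully conjugated; 3 ring double bonds give 6 π electrons. That satisfies 4n+2 with n=1, so it is aromatic (benzene ring).
The 5-membered ring has one sp³ carbon, so it is not fully conjugated — not aromatic (cyclopentene ring).
2 of the 3 rings are aromatic. Total: 2.

2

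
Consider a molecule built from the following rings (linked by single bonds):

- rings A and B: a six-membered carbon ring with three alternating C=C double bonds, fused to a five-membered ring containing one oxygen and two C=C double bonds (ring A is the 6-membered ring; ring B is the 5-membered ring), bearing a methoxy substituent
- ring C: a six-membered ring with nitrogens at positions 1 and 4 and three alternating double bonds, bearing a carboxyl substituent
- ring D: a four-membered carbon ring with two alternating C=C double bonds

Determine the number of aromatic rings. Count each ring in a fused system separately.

Rings A and B form a fused bicyclic system (with one oxygen) with 9 sp² atoms and 10 π electrons from ring double bonds plus a heteroatom lone pair. 10 = 4(2)+2, so the system is aromatic and both rings count as aromatic (benzofuran).
Ring C is planar and fully conjugated; 3 ring double bonds give 6 π electrons. Since 6 = 4n+2 (n=1), ring C is aromatic (pyrazine).
Ring D has only sp² ring atoms; a planar conformation would have a fully conjugated π system of 4 electrons. But 4 = 4(1), which is 4n not 4n+2, so ring D is not aromatic (cyclobutadiene) — cyclobutadiene is antiaromatic and distorts to a rectangle.
Aromatic: A, B, C. Total: 3.

3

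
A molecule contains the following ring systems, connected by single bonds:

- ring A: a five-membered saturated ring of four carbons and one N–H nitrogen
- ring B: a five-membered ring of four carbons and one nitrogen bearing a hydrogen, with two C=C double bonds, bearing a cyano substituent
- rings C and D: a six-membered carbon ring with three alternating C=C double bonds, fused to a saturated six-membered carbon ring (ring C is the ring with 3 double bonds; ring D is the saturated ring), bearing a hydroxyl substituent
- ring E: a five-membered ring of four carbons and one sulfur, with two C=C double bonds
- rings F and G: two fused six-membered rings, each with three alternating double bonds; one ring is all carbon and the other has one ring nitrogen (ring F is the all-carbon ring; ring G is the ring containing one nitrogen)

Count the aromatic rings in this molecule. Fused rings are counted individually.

Ring A has only sp³ atoms, so it is not fully conjugated — not aromatic (pyrrolidine).
Ring B is fully conjugated (every ring atom contributes a p orbital); 2 ring double bonds (4 π electrons) plus a heteroatom lone pair (2) give 6 π electrons. That satisfies 4n+2 with n=1, so ring B is aromatic (pyrrole).
Ring C is fully conjugated (every ring atom contributes a p orbital); 3 ring double bonds give 6 π electrons. 6 = 4(1)+2, so ring C is aromatic (benzene ring).
Ring D has four sp³ carbons, so it is not fully conjugated — not aromatic (cyclohexane ring).
Ring E has a continuous p-orbital overlap around the ring; 2 ring double bonds (4 π electrons) plus a heteroatom lone pair (2) give 6 π electrons. Since 6 = 4n+2 (n=1), ring E is aromatic (thiophene).
Rings F and G form a fused bicyclic system (with one nitrogen) with 10 sp² atoms and 10 π electrons from ring double bonds. 10 = 4(2)+2, so the system is aromatic and both rings count as aromatic (quinoline).
Aromatic: B, C, E, F, G. Total: 5.

5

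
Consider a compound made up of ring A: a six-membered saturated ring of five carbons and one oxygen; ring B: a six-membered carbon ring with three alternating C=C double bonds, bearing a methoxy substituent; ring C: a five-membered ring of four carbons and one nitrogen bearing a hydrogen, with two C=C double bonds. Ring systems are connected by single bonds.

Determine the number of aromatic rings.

2

Ring A has only sp³ atoms, so it is not fully conjugated — not aromatic (tetrahydropyran).
Ring B has a continuous p-orbital overlap around the ring; 3 ring double bonds give 6 π electrons. Since 6 = 4n+2 (n=1), ring B is aromatic (benzene).
Ring C has a continuous p-orbital overlap around the ring; 2 ring double bonds (4 π electrons) plus a heteroatom lone pair (2) give 6 π electrons. That satisfies 4n+2 with n=1, so ring C is aromatic (pyrrole).
Aromatic: B, C. Total: 2.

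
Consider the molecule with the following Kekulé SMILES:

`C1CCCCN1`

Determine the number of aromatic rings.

The SMILES encodes a six-membered saturated ring of five carbons and one N–H nitrogen.
The 6-membered ring with one N–H has only sp³ atoms, so it is not fully conjugated — not aromatic (piperidine).

0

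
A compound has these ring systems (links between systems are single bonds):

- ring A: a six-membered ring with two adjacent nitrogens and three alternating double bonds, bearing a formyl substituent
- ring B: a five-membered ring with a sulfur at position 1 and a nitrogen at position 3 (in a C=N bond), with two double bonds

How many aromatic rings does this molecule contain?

2

Ring A has a continuous p-orbital overlap around the ring; 3 ring double bonds give 6 π electrons. Since 6 = 4n+2 (n=1), ring A is aromatic (pyridazine).
Ring B has a continuous p-orbital overlap around the ring; 2 ring double bonds (4 π electrons) plus a heteroatom lone pair (2) give 6 π electrons. That satisfies 4n+2 with n=1, so ring B is aromatic (thiazole).
Aromatic: A, B. Total: 2.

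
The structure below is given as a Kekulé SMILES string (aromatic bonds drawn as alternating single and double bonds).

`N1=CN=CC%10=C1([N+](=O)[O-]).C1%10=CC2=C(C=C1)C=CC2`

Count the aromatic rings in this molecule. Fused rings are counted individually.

The SMILES encodes a six-membered ring with nitrogens at positions 1 and 3 and three alternating double bonds; a six-membered carbon ring with three alternating C=C double bonds, fused to a five-membered carbon ring containing one C=C double bond and one sp³ carbon.
The 6-membered ring with two nitrogens (1,3) has a continuous p-orbital overlap around the ring; 3 ring double bonds give 6 π electrons. Since 6 = 4n+2 (n=1), it is aromatic (pyrimidine).
The 6-membered ring is planar and fully conjugated; 3 ring double bonds give 6 π electrons. That satisfies 4n+2 with n=1, so it is aromatic (benzene ring).
The 5-membered ring has one sp³ carbon, so it is not fully conjugated — not aromatic (cyclopentene ring).
2 of the 3 rings are aromatic. Total: 2.

2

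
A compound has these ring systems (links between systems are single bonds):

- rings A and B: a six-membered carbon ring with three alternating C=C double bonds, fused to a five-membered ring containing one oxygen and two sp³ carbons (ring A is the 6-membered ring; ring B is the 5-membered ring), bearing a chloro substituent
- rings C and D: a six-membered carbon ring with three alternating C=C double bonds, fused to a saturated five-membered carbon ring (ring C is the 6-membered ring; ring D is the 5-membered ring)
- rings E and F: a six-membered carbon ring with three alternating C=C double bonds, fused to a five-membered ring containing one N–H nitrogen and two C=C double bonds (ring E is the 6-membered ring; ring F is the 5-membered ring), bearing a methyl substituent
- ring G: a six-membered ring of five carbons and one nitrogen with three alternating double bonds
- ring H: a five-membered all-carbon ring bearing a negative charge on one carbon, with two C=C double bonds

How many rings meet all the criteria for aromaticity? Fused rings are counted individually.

Ring A is fully conjugated (every ring atom contributes a p orbital); 3 ring double bonds give 6 π electrons. 6 = 4(1)+2, so ring A is aromatic (benzene ring).
Ring B has two sp³ carbons, so it is not fully conjugated — not aromatic (oxolane ring).
Ring C is planar and fully conjugated; 3 ring double bonds give 6 π electrons. That satisfies 4n+2 with n=1, so ring C is aromatic (benzene ring).
Ring D has three sp³ carbons, so it is not fully conjugated — not aromatic (cyclopentane ring).
Rings E and F form a fused bicyclic system (with one N–H) with 9 sp² atoms and 10 π electrons from ring double bonds plus a heteroatom lone pair. 10 = 4(2)+2, so the system is aromatic and both rings count as aromatic (indole).
Ring G is fully conjugated (every ring atom contributes a p orbital); 3 ring double bonds give 6 π electrons. That satisfies 4n+2 with n=1, so ring G is aromatic (pyridine).
Ring H is fully conjugated (every ring atom contributes a p orbital); 2 ring double bonds (4 π electrons) plus the carbanion lone pair (2) give 6 π electrons. That satisfies 4n+2 with n=1, so ring H is aromatic (cyclopentadienyl anion).
Aromatic: A, C, E, F, G, H. Total: 6.

6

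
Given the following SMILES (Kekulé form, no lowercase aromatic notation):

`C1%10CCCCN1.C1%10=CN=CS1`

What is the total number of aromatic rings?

1

The SMILES encodes a six-membered saturated ring of five carbons and one N–H nitrogen; a five-membered ring with a sulfur at position 1 and a nitrogen at position 3 (in a C=N bond), with two double bonds.
The 6-membered ring with one N–H has only sp³ atoms, so it is not fully conjugated — not aromatic (piperidine).
The 5-membered ring with one sulfur and one =N– is planar and fully conjugated; 2 ring double bonds (4 π electrons) plus a heteroatom lone pair (2) give 6 π electrons. That satisfies 4n+2 with n=1, so it is aromatic (thiazole).
1 of the 2 rings is aromatic. Total: 1.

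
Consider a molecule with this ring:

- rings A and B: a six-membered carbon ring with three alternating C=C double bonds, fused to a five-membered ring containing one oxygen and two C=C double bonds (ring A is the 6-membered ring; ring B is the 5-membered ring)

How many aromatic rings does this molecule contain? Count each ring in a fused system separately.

2

Rings A and B form a fused bicyclic system (with one oxygen) with 9 sp² atoms and 10 π electrons from ring double bonds plus a heteroatom lone pair. 10 = 4(2)+2, so the system is aromatic and both rings count as aromatic (benzofuran).
Aromatic: A, B. Total: 2.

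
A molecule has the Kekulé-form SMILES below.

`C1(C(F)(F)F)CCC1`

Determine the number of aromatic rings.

The SMILES encodes a four-membered saturated carbon ring.
The 4-membered ring has only sp³ atoms, so it is not fully conjugated — not aromatic (cyclobutane).

0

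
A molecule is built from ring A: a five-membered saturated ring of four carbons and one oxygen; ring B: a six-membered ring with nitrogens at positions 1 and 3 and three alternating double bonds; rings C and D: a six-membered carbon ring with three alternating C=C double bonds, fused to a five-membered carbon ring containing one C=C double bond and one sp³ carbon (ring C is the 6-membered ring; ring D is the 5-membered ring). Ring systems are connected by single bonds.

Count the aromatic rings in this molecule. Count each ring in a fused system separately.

2

Ring A has only sp³ atoms, so it is not fully conjugated — not aromatic (tetrahydrofuran).
Ring B is fully conjugated (every ring atom contributes a p orbital); 3 ring double bonds give 6 π electrons. That satisfies 4n+2 with n=1, so ring B is aromatic (pyrimidine).
Ring C is planar and fully conjugated; 3 ring double bonds give 6 π electrons. 6 = 4(1)+2, so ring C is aromatic (benzene ring).
Ring D has one sp³ carbon, so it is not fully conjugated — not aromatic (cyclopentene ring).
Aromatic: B, C. Total: 2.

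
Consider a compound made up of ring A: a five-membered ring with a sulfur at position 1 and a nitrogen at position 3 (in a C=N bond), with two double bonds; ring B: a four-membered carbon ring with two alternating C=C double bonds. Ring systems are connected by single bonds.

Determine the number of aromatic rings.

Ring A is fully conjugated (every ring atom contributes a p orbital); 2 ring double bonds (4 π electrons) plus a heteroatom lone pair (2) give 6 π electrons. 6 = 4(1)+2, so ring A is aromatic (thiazole).
Ring B has only sp² ring atoms; a planar conformation would have a fully conjugated π system of 4 electrons. But 4 = 4(1), which is 4n not 4n+2, so ring B is not aromatic (cyclobutadiene) — cyclobutadiene is antiaromatic and distorts to a rectangle.
Aromatic: A. Total: 1.

1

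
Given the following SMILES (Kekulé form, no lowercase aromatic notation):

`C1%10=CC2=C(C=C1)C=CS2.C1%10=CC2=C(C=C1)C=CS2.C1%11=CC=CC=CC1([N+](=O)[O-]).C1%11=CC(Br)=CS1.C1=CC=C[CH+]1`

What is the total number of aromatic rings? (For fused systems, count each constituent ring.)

The SMILES encodes a six-membered carbon ring with three alternating C=C double bonds, fused to a five-membered ring containing one sulfur and two C=C double bonds; a six-membered carbon ring with three alternating C=C double bonds, fused to a five-membered ring containing one sulfur and two C=C double bonds; a seven-membered carbon ring with three C=C double bonds and one sp³ carbon; a five-membered ring of four carbons and one sulfur, with two C=C double bonds; a five-membered all-carbon ring bearing a positive charge on one carbon, with two C=C double bonds.
The fused 6/5-membered bicyclic (with one sulfur) is a single π system with 9 sp² atoms and 10 π electrons from ring double bonds plus a heteroatom lone pair. 10 = 4(2)+2, so the system is aromatic and both rings count as aromatic (benzothiophene).
The fused 6/5-membered bicyclic (with one sulfur) is a single π system with 9 sp² atoms and 10 π electrons from ring double bonds plus a heteroatom lone pair. 10 = 4(2)+2, so the system is aromatic and both rings count as aromatic (benzothiophene).
The 7-membered ring has one sp³ carbon, so it is not fully conjugated — not aromatic (cycloheptatriene).
The 5-membered ring with one sulfur is planar and fully conjugated; 2 ring double bonds (4 π electrons) plus a heteroatom lone pair (2) give 6 π electrons. Since 6 = 4n+2 (n=1), it is aromatic (thiophene).
The 5-membered ring has only sp² ring atoms; a planar conformation would have a fully conjugated π system of 4 electrons. But 4 = 4(1), which is 4n not 4n+2, so it is not aromatic (cyclopentadienyl cation).
5 of the 7 rings are aromatic. Total: 5.

5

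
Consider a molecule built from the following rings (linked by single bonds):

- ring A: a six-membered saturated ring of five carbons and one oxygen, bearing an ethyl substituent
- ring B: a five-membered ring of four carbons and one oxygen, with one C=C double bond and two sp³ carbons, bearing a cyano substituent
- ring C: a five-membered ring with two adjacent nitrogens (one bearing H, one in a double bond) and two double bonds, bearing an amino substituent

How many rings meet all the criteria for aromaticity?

1

Ring A has only sp³ atoms, so it is not fully conjugated — not aromatic (tetrahydropyran).
Ring B has two sp³ carbons, so it is not fully conjugated — not aromatic (2,3-dihydrofuran).
Ring C has a continuous p-orbital overlap around the ring; 2 ring double bonds (4 π electrons) plus a heteroatom lone pair (2) give 6 π electrons. That satisfies 4n+2 with n=1, so ring C is aromatic (pyrazole).
Aromatic: C. Total: 1.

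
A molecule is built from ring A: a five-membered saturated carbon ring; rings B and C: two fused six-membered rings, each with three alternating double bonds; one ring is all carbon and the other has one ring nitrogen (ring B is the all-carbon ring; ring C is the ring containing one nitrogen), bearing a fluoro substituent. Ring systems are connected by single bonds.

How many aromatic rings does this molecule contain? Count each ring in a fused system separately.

2

Ring A has only sp³ atoms, so it is not fully conjugated — not aromatic (cyclopentane).
Rings B and C form a fused bicyclic system (with one nitrogen) with 10 sp² atoms and 10 π electrons from ring double bonds. 10 = 4(2)+2, so the system is aromatic and both rings count as aromatic (quinoline).
Aromatic: B, C. Total: 2.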